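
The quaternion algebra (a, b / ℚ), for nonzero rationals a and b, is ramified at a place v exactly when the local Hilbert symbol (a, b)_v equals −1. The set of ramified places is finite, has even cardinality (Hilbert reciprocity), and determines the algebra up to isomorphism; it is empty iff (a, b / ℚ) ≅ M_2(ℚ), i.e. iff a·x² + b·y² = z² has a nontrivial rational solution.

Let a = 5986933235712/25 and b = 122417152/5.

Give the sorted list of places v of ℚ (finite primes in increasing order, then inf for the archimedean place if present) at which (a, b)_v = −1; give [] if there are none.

(a, b) ≡ (22, 1235) mod (ℚ^×)²; places V = {2, 3, 5, 11, 13, 19, ∞}.
(a,b)_19: α=2, u≡10; β=1, v≡14 (mod 19); (10|19)=-1, (14|19)=-1; sign (−1)^0·-1^1·-1^2 = -1.
(a,b)_∞: sgn(22)=+, sgn(1235)=+, so +1.
(a,b)_13: α=2, u≡10; β=1, v≡10 (mod 13); (10|13)=+1, (10|13)=+1; sign (−1)^0·+1^1·+1^2 = +1.
(a,b)_5: α=-2, u≡2; β=-1, v≡2 (mod 5); (2|5)=-1, (2|5)=-1; sign (−1)^0·-1^-1·-1^-2 = -1.
(a,b)_3: α=2, u≡1; β=0, v≡2 (mod 3); (1|3)=+1, (2|3)=-1; sign (−1)^0·+1^0·-1^2 = +1.
(a,b)_2: α=13, β=12; u≡3, v≡3 (mod 8); ε(u)ε(v)=1·1, αω(v)=13·1, βω(u)=12·1; sum ≡ 0  ⇒  +1.
(a,b)_11: α=3, u≡6; β=2, v≡4 (mod 11); (6|11)=-1, (4|11)=+1; sign (−1)^0·-1^2·+1^3 = +1.
|Ram(22, 1235)| = 2, even; anisotropic at {5, 19}.

[5, 19]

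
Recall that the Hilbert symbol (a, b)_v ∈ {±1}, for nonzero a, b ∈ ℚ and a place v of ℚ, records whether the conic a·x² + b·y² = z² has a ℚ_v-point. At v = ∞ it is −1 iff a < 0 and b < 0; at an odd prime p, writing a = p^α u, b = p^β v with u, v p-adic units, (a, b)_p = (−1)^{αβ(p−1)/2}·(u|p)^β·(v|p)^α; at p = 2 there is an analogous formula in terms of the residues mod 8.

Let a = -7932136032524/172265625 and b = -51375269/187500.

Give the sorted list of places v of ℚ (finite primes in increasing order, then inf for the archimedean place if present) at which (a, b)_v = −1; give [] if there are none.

[29, inf]

Mod squares: a ≡ -11, b ≡ -87. Check v ∈ {∞, 2, 3, 5, 7, 11, 29}.
v=29: a=29^2·(≡8), b=29^1·(≡11) mod 29; (8|29)=-1, (11|29)=-1; (−1)^{2·1·14}·(-1)^1·(-1)^2 = -1.
v=3: a=3^-2·(≡1), b=3^-1·(≡1) mod 3; (1|3)=+1, (1|3)=+1; (−1)^{-2·-1·1}·(+1)^-1·(+1)^-2 = +1.
v=∞: -11 < 0 and -87 < 0  ⇒  (a,b)_∞ = -1.
v=5: a=5^-8·(≡1), b=5^-6·(≡3) mod 5; (1|5)=+1, (3|5)=-1; (−1)^{-8·-6·2}·(+1)^-6·(-1)^-8 = +1.
v=11: a=11^9·(≡6), b=11^6·(≡3) mod 11; (6|11)=-1, (3|11)=+1; (−1)^{9·6·5}·(-1)^6·(+1)^9 = +1.
v=7: a=7^-2·(≡3), b=7^0·(≡4) mod 7; (3|7)=-1, (4|7)=+1; (−1)^{-2·0·3}·(-1)^0·(+1)^-2 = +1.
v=2: v_2(a)=2, v_2(b)=-2; units ≡ 5, 1 (mod 8); ε·ε+αω+βω = 0·0+2·0+-2·1 ≡ 0  ⇒  (a,b)_2 = +1.
Ram(-11, -87) = {29, ∞}; no ℚ_29-point on the conic.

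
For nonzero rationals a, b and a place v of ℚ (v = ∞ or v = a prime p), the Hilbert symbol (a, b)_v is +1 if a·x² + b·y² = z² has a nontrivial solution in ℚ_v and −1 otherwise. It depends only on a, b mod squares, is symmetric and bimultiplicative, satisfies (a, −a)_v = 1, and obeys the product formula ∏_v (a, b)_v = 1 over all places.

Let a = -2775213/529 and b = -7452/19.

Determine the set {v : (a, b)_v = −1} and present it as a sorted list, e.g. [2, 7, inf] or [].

[2, 19, 29, inf]

Mod squares: a ≡ -6293, b ≡ -437. Check v ∈ {∞, 2, 3, 7, 19, 23, 29, 31}.
v=19: a=19^0·(≡18), b=19^-1·(≡15) mod 19; (18|19)=-1, (15|19)=-1; (−1)^{0·-1·9}·(-1)^-1·(-1)^0 = -1.
v=2: v_2(a)=0, v_2(b)=2; units ≡ 3, 3 (mod 8); ε·ε+αω+βω = 1·1+0·1+2·1 ≡ 1  ⇒  (a,b)_2 = -1.
v=3: a=3^2·(≡1), b=3^4·(≡1) mod 3; (1|3)=+1, (1|3)=+1; (−1)^{2·4·1}·(+1)^4·(+1)^2 = +1.
v=7: a=7^3·(≡2), b=7^0·(≡2) mod 7; (2|7)=+1, (2|7)=+1; (−1)^{3·0·3}·(+1)^0·(+1)^3 = +1.
v=23: a=23^-2·(≡13), b=23^1·(≡12) mod 23; (13|23)=+1, (12|23)=+1; (−1)^{-2·1·11}·(+1)^1·(+1)^-2 = +1.
v=29: a=29^1·(≡17), b=29^0·(≡26) mod 29; (17|29)=-1, (26|29)=-1; (−1)^{1·0·14}·(-1)^0·(-1)^1 = -1.
v=31: a=31^1·(≡18), b=31^0·(≡1) mod 31; (18|31)=+1, (1|31)=+1; (−1)^{1·0·15}·(+1)^0·(+1)^1 = +1.
v=∞: -6293 < 0 and -437 < 0  ⇒  (a,b)_∞ = -1.
(-6293, -437 / ℚ) ramifies at {2, 19, 29, ∞}: a division algebra.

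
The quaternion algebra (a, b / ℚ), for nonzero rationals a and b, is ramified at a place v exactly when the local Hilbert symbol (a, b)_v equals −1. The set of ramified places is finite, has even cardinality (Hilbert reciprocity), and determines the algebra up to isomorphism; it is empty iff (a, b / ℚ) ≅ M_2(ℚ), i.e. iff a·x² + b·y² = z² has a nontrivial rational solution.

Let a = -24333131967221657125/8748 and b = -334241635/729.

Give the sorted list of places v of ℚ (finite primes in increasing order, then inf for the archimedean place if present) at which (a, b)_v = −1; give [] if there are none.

[3, 5, 13, 17, 23, inf]

(a, b) ≡ (-255, -198835) mod (ℚ^×)²; places V = {2, 3, 5, 7, 13, 17, 19, 23, 29, 41, 43, ∞}.
(a,b)_∞: sgn(-255)=−, sgn(-198835)=−, so -1.
(a,b)_19: α=0, u≡4; β=1, v≡16 (mod 19); (4|19)=+1, (16|19)=+1; sign (−1)^0·+1^1·+1^0 = +1.
(a,b)_17: α=1, u≡13; β=0, v≡14 (mod 17); (13|17)=+1, (14|17)=-1; sign (−1)^0·+1^0·-1^1 = -1.
(a,b)_23: α=2, u≡7; β=1, v≡9 (mod 23); (7|23)=-1, (9|23)=+1; sign (−1)^0·-1^1·+1^2 = -1.
(a,b)_2: α=-2, β=0; u≡1, v≡5 (mod 8); ε(u)ε(v)=0·0, αω(v)=-2·1, βω(u)=0·0; sum ≡ 0  ⇒  +1.
(a,b)_3: α=-7, u≡2; β=-6, v≡2 (mod 3); (2|3)=-1, (2|3)=-1; sign (−1)^0·-1^-6·-1^-7 = -1.
(a,b)_29: α=2, u≡24; β=0, v≡10 (mod 29); (24|29)=+1, (10|29)=-1; sign (−1)^0·+1^0·-1^2 = +1.
(a,b)_43: α=2, u≡8; β=0, v≡6 (mod 43); (8|43)=-1, (6|43)=+1; sign (−1)^0·-1^0·+1^2 = +1.
(a,b)_13: α=2, u≡2; β=1, v≡11 (mod 13); (2|13)=-1, (11|13)=-1; sign (−1)^0·-1^1·-1^2 = -1.
(a,b)_41: α=2, u≡1; β=2, v≡12 (mod 41); (1|41)=+1, (12|41)=-1; sign (−1)^0·+1^2·-1^2 = +1.
(a,b)_5: α=3, u≡1; β=1, v≡2 (mod 5); (1|5)=+1, (2|5)=-1; sign (−1)^0·+1^1·-1^3 = -1.
(a,b)_7: α=2, u≡1; β=1, v≡1 (mod 7); (1|7)=+1, (1|7)=+1; sign (−1)^0·+1^1·+1^2 = +1.
Ram(-255, -198835) = {3, 5, 13, 17, 23, ∞}; no ℚ_3-point on the conic.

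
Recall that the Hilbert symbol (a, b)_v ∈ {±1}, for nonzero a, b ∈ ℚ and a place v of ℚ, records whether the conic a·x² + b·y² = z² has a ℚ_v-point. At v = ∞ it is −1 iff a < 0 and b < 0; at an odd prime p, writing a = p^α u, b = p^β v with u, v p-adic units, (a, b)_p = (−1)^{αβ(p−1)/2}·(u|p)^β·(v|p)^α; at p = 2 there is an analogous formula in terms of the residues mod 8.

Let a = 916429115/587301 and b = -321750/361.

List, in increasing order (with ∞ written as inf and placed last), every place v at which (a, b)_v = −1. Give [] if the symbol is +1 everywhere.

Mod squares: a ≡ 15015, b ≡ -1430. Check v ∈ {∞, 2, 3, 5, 7, 11, 13, 17, 19, 37, 43}.
v=19: a=19^0·(≡4), b=19^-2·(≡15) mod 19; (4|19)=+1, (15|19)=-1; (−1)^{0·-2·9}·(+1)^-2·(-1)^0 = +1.
v=7: a=7^3·(≡3), b=7^0·(≡3) mod 7; (3|7)=-1, (3|7)=-1; (−1)^{3·0·3}·(-1)^0·(-1)^3 = -1.
v=∞: 15015 > 0 and -1430 < 0  ⇒  (a,b)_∞ = +1.
v=11: a=11^-1·(≡1), b=11^1·(≡6) mod 11; (1|11)=+1, (6|11)=-1; (−1)^{-1·1·5}·(+1)^1·(-1)^-1 = +1.
v=3: a=3^-1·(≡1), b=3^2·(≡1) mod 3; (1|3)=+1, (1|3)=+1; (−1)^{-1·2·1}·(+1)^2·(+1)^-1 = +1.
v=5: a=5^1·(≡3), b=5^3·(≡1) mod 5; (3|5)=-1, (1|5)=+1; (−1)^{1·3·2}·(-1)^3·(+1)^1 = -1.
v=17: a=17^2·(≡4), b=17^0·(≡15) mod 17; (4|17)=+1, (15|17)=+1; (−1)^{2·0·8}·(+1)^0·(+1)^2 = +1.
v=43: a=43^2·(≡27), b=43^0·(≡34) mod 43; (27|43)=-1, (34|43)=-1; (−1)^{2·0·21}·(-1)^0·(-1)^2 = +1.
v=2: v_2(a)=0, v_2(b)=1; units ≡ 7, 5 (mod 8); ε·ε+αω+βω = 1·0+0·1+1·0 ≡ 0  ⇒  (a,b)_2 = +1.
v=13: a=13^-1·(≡2), b=13^1·(≡8) mod 13; (2|13)=-1, (8|13)=-1; (−1)^{-1·1·6}·(-1)^1·(-1)^-1 = +1.
v=37: a=37^-2·(≡26), b=37^0·(≡8) mod 37; (26|37)=+1, (8|37)=-1; (−1)^{-2·0·18}·(+1)^0·(-1)^-2 = +1.
(15015, -1430 / ℚ) ramifies at {5, 7}: a division algebra.

[5, 7]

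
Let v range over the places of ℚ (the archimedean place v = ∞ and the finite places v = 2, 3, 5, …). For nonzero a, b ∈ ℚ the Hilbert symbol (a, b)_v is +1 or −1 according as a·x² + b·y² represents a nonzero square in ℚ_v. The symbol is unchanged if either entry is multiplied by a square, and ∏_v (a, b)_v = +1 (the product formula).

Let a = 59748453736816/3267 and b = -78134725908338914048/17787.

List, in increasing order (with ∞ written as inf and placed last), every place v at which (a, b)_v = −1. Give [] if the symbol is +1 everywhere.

Mod squares: a ≡ 1677, b ≡ -62049. Check v ∈ {∞, 2, 3, 7, 11, 13, 37, 43, 47}.
v=3: a=3^-3·(≡1), b=3^-1·(≡2) mod 3; (1|3)=+1, (2|3)=-1; (−1)^{-3·-1·1}·(+1)^-1·(-1)^-3 = +1.
v=11: a=11^-2·(≡4), b=11^-2·(≡2) mod 11; (4|11)=+1, (2|11)=-1; (−1)^{-2·-2·5}·(+1)^-2·(-1)^-2 = +1.
v=∞: 1677 > 0 and -62049 < 0  ⇒  (a,b)_∞ = +1.
v=37: a=37^2·(≡1), b=37^3·(≡21) mod 37; (1|37)=+1, (21|37)=+1; (−1)^{2·3·18}·(+1)^3·(+1)^2 = +1.
v=47: a=47^4·(≡27), b=47^6·(≡29) mod 47; (27|47)=+1, (29|47)=-1; (−1)^{4·6·23}·(+1)^6·(-1)^4 = +1.
v=2: v_2(a)=4, v_2(b)=8; units ≡ 5, 7 (mod 8); ε·ε+αω+βω = 0·1+4·0+8·1 ≡ 0  ⇒  (a,b)_2 = +1.
v=7: a=7^0·(≡1), b=7^-2·(≡3) mod 7; (1|7)=+1, (3|7)=-1; (−1)^{0·-2·3}·(+1)^-2·(-1)^0 = +1.
v=43: a=43^1·(≡12), b=43^1·(≡42) mod 43; (12|43)=-1, (42|43)=-1; (−1)^{1·1·21}·(-1)^1·(-1)^1 = -1.
v=13: a=13^1·(≡12), b=13^1·(≡8) mod 13; (12|13)=+1, (8|13)=-1; (−1)^{1·1·6}·(+1)^1·(-1)^1 = -1.
Ram(1677, -62049) = {13, 43}; no ℚ_13-point on the conic.

[13, 43]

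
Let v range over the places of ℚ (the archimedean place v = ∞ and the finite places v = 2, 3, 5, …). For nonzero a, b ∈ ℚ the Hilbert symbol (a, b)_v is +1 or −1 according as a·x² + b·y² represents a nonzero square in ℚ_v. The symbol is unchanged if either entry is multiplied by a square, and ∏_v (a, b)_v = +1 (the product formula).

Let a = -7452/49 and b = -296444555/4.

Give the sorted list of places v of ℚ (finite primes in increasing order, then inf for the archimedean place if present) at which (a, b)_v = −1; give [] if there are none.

[5, 17, 19, 23, 37, inf]

(a, b) ≡ (-23, -2449955) mod (ℚ^×)²; places V = {2, 3, 5, 7, 11, 17, 19, 23, 37, 41, ∞}.
(a,b)_41: α=0, u≡32; β=1, v≡9 (mod 41); (32|41)=+1, (9|41)=+1; sign (−1)^0·+1^1·+1^0 = +1.
(a,b)_11: α=0, u≡10; β=2, v≡5 (mod 11); (10|11)=-1, (5|11)=+1; sign (−1)^0·-1^2·+1^0 = +1.
(a,b)_37: α=0, u≡8; β=1, v≡19 (mod 37); (8|37)=-1, (19|37)=-1; sign (−1)^0·-1^1·-1^0 = -1.
(a,b)_2: α=2, β=-2; u≡1, v≡5 (mod 8); ε(u)ε(v)=0·0, αω(v)=2·1, βω(u)=-2·0; sum ≡ 0  ⇒  +1.
(a,b)_17: α=0, u≡3; β=1, v≡14 (mod 17); (3|17)=-1, (14|17)=-1; sign (−1)^0·-1^1·-1^0 = -1.
(a,b)_7: α=-2, u≡3; β=0, v≡5 (mod 7); (3|7)=-1, (5|7)=-1; sign (−1)^0·-1^0·-1^-2 = +1.
(a,b)_∞: sgn(-23)=−, sgn(-2449955)=−, so -1.
(a,b)_3: α=4, u≡1; β=0, v≡1 (mod 3); (1|3)=+1, (1|3)=+1; sign (−1)^0·+1^0·+1^4 = +1.
(a,b)_19: α=0, u≡10; β=1, v≡14 (mod 19); (10|19)=-1, (14|19)=-1; sign (−1)^0·-1^1·-1^0 = -1.
(a,b)_5: α=0, u≡2; β=1, v≡1 (mod 5); (2|5)=-1, (1|5)=+1; sign (−1)^0·-1^1·+1^0 = -1.
(a,b)_23: α=1, u≡7; β=0, v≡19 (mod 23); (7|23)=-1, (19|23)=-1; sign (−1)^0·-1^0·-1^1 = -1.
|Ram(-23, -2449955)| = 6, even; anisotropic at {5, 17, 19, 23, 37, ∞}.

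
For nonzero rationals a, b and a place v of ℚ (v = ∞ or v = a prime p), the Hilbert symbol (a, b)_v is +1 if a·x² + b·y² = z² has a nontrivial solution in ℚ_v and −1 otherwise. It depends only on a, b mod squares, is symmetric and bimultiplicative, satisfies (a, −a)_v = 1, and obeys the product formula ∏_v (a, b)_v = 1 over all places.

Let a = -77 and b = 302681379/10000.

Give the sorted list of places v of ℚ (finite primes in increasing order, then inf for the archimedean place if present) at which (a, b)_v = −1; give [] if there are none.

Mod squares: a ≡ -77, b ≡ 51051. Check v ∈ {∞, 2, 3, 5, 7, 11, 13, 17}.
v=11: a=11^1·(≡4), b=11^3·(≡6) mod 11; (4|11)=+1, (6|11)=-1; (−1)^{1·3·5}·(+1)^3·(-1)^1 = +1.
v=7: a=7^1·(≡3), b=7^3·(≡3) mod 7; (3|7)=-1, (3|7)=-1; (−1)^{1·3·3}·(-1)^3·(-1)^1 = -1.
v=∞: -77 < 0 and 51051 > 0  ⇒  (a,b)_∞ = +1.
v=13: a=13^0·(≡1), b=13^1·(≡9) mod 13; (1|13)=+1, (9|13)=+1; (−1)^{0·1·6}·(+1)^1·(+1)^0 = +1.
v=3: a=3^0·(≡1), b=3^1·(≡1) mod 3; (1|3)=+1, (1|3)=+1; (−1)^{0·1·1}·(+1)^1·(+1)^0 = +1.
v=2: v_2(a)=0, v_2(b)=-4; units ≡ 3, 3 (mod 8); ε·ε+αω+βω = 1·1+0·1+-4·1 ≡ 1  ⇒  (a,b)_2 = -1.
v=17: a=17^0·(≡8), b=17^1·(≡6) mod 17; (8|17)=+1, (6|17)=-1; (−1)^{0·1·8}·(+1)^1·(-1)^0 = +1.
v=5: a=5^0·(≡3), b=5^-4·(≡4) mod 5; (3|5)=-1, (4|5)=+1; (−1)^{0·-4·2}·(-1)^-4·(+1)^0 = +1.
(-77, 51051 / ℚ) ramifies at {2, 7}: a division algebra.

[2, 7]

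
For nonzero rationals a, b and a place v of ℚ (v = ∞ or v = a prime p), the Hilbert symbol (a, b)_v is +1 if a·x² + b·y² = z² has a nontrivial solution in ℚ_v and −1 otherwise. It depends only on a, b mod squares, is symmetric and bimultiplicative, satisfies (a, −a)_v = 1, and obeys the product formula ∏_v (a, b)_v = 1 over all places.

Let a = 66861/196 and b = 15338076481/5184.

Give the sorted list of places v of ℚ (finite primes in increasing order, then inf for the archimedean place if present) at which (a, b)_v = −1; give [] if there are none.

[13, 23]

Mod squares: a ≡ 7429, b ≡ 6409. Check v ∈ {∞, 2, 3, 7, 13, 17, 19, 23, 29}.
v=23: a=23^1·(≡18), b=23^0·(≡14) mod 23; (18|23)=+1, (14|23)=-1; (−1)^{1·0·11}·(+1)^0·(-1)^1 = -1.
v=2: v_2(a)=-2, v_2(b)=-6; units ≡ 5, 1 (mod 8); ε·ε+αω+βω = 0·0+-2·0+-6·1 ≡ 0  ⇒  (a,b)_2 = +1.
v=13: a=13^0·(≡2), b=13^3·(≡10) mod 13; (2|13)=-1, (10|13)=+1; (−1)^{0·3·6}·(-1)^3·(+1)^0 = -1.
v=∞: 7429 > 0 and 6409 > 0  ⇒  (a,b)_∞ = +1.
v=17: a=17^1·(≡12), b=17^3·(≡11) mod 17; (12|17)=-1, (11|17)=-1; (−1)^{1·3·8}·(-1)^3·(-1)^1 = +1.
v=29: a=29^0·(≡6), b=29^1·(≡8) mod 29; (6|29)=+1, (8|29)=-1; (−1)^{0·1·14}·(+1)^1·(-1)^0 = +1.
v=19: a=19^1·(≡7), b=19^0·(≡5) mod 19; (7|19)=+1, (5|19)=+1; (−1)^{1·0·9}·(+1)^0·(+1)^1 = +1.
v=3: a=3^2·(≡1), b=3^-4·(≡1) mod 3; (1|3)=+1, (1|3)=+1; (−1)^{2·-4·1}·(+1)^-4·(+1)^2 = +1.
v=7: a=7^-2·(≡1), b=7^2·(≡2) mod 7; (1|7)=+1, (2|7)=+1; (−1)^{-2·2·3}·(+1)^2·(+1)^-2 = +1.
Ram(7429, 6409) = {13, 23}; no ℚ_13-point on the conic.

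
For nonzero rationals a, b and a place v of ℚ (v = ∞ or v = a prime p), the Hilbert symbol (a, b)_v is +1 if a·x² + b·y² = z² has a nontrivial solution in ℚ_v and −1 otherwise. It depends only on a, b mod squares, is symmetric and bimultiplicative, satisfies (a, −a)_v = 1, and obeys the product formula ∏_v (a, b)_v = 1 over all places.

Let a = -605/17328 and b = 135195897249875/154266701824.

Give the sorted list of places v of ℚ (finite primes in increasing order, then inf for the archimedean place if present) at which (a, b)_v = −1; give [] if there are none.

(a, b) ≡ (-15, 1724195) mod (ℚ^×)²; places V = {2, 3, 5, 7, 11, 17, 19, 23, 29, 47, ∞}.
(a,b)_3: α=-1, u≡1; β=0, v≡2 (mod 3); (1|3)=+1, (2|3)=-1; sign (−1)^0·+1^0·-1^-1 = -1.
(a,b)_11: α=2, u≡2; β=3, v≡6 (mod 11); (2|11)=-1, (6|11)=-1; sign (−1)^0·-1^3·-1^2 = -1.
(a,b)_5: α=1, u≡3; β=3, v≡1 (mod 5); (3|5)=-1, (1|5)=+1; sign (−1)^0·-1^3·+1^1 = -1.
(a,b)_23: α=0, u≡12; β=3, v≡9 (mod 23); (12|23)=+1, (9|23)=+1; sign (−1)^0·+1^3·+1^0 = +1.
(a,b)_47: α=0, u≡9; β=1, v≡7 (mod 47); (9|47)=+1, (7|47)=+1; sign (−1)^0·+1^1·+1^0 = +1.
(a,b)_2: α=-4, β=-12; u≡1, v≡3 (mod 8); ε(u)ε(v)=0·1, αω(v)=-4·1, βω(u)=-12·0; sum ≡ 0  ⇒  +1.
(a,b)_19: α=-2, u≡6; β=-4, v≡13 (mod 19); (6|19)=+1, (13|19)=-1; sign (−1)^0·+1^-4·-1^-2 = +1.
(a,b)_17: α=0, u≡15; β=-2, v≡16 (mod 17); (15|17)=+1, (16|17)=+1; sign (−1)^0·+1^-2·+1^0 = +1.
(a,b)_7: α=0, u≡6; β=2, v≡4 (mod 7); (6|7)=-1, (4|7)=+1; sign (−1)^0·-1^2·+1^0 = +1.
(a,b)_29: α=0, u≡8; β=1, v≡6 (mod 29); (8|29)=-1, (6|29)=+1; sign (−1)^0·-1^1·+1^0 = -1.
(a,b)_∞: sgn(-15)=−, sgn(1724195)=+, so +1.
(-15, 1724195 / ℚ) ramifies at {3, 5, 11, 29}: a division algebra.

[3, 5, 11, 29]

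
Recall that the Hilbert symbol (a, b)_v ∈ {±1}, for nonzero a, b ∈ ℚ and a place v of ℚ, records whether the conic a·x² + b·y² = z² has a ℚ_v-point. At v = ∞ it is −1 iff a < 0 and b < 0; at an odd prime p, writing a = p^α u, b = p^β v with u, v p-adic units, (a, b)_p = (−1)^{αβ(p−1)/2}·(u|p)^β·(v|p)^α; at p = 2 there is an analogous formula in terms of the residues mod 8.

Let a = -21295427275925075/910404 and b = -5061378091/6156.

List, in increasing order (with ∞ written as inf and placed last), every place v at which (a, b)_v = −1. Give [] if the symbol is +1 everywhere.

(a, b) ≡ (-42427, -2750041) mod (ℚ^×)²; places V = {2, 3, 5, 7, 11, 13, 17, 19, 23, 29, 31, ∞}.
(a,b)_13: α=4, u≡5; β=0, v≡7 (mod 13); (5|13)=-1, (7|13)=-1; sign (−1)^0·-1^0·-1^4 = +1.
(a,b)_23: α=2, u≡9; β=1, v≡10 (mod 23); (9|23)=+1, (10|23)=-1; sign (−1)^0·+1^1·-1^2 = +1.
(a,b)_3: α=-2, u≡2; β=-4, v≡2 (mod 3); (2|3)=-1, (2|3)=-1; sign (−1)^0·-1^-4·-1^-2 = +1.
(a,b)_17: α=2, u≡14; β=2, v≡16 (mod 17); (14|17)=-1, (16|17)=+1; sign (−1)^0·-1^2·+1^2 = +1.
(a,b)_29: α=1, u≡13; β=1, v≡20 (mod 29); (13|29)=+1, (20|29)=+1; sign (−1)^0·+1^1·+1^1 = +1.
(a,b)_11: α=-3, u≡1; β=2, v≡9 (mod 11); (1|11)=+1, (9|11)=+1; sign (−1)^0·+1^2·+1^-3 = +1.
(a,b)_5: α=2, u≡3; β=0, v≡4 (mod 5); (3|5)=-1, (4|5)=+1; sign (−1)^0·-1^0·+1^2 = +1.
(a,b)_2: α=-2, β=-2; u≡5, v≡7 (mod 8); ε(u)ε(v)=0·1, αω(v)=-2·0, βω(u)=-2·1; sum ≡ 0  ⇒  +1.
(a,b)_∞: sgn(-42427)=−, sgn(-2750041)=−, so -1.
(a,b)_7: α=1, u≡4; β=1, v≡6 (mod 7); (4|7)=+1, (6|7)=-1; sign (−1)^1·+1^1·-1^1 = +1.
(a,b)_19: α=-1, u≡4; β=-1, v≡8 (mod 19); (4|19)=+1, (8|19)=-1; sign (−1)^1·+1^-1·-1^-1 = +1.
(a,b)_31: α=2, u≡15; β=1, v≡11 (mod 31); (15|31)=-1, (11|31)=-1; sign (−1)^0·-1^1·-1^2 = -1.
|Ram(-42427, -2750041)| = 2, even; anisotropic at {31, ∞}.

[31, inf]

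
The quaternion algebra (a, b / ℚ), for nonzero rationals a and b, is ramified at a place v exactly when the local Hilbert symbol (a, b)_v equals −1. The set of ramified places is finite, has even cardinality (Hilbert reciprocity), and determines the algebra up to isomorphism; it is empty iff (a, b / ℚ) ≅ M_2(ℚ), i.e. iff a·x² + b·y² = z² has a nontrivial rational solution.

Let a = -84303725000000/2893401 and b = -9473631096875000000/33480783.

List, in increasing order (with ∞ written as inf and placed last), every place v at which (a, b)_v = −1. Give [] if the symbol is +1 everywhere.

[2, 7, 29, inf]

Mod squares: a ≡ -29, b ≡ -1085. Check v ∈ {∞, 2, 3, 5, 7, 11, 29, 31}.
v=∞: -29 < 0 and -1085 < 0  ⇒  (a,b)_∞ = -1.
v=3: a=3^-10·(≡1), b=3^-14·(≡1) mod 3; (1|3)=+1, (1|3)=+1; (−1)^{-10·-14·1}·(+1)^-14·(+1)^-10 = +1.
v=5: a=5^8·(≡4), b=5^11·(≡2) mod 5; (4|5)=+1, (2|5)=-1; (−1)^{8·11·2}·(+1)^11·(-1)^8 = +1.
v=11: a=11^2·(≡3), b=11^2·(≡3) mod 11; (3|11)=+1, (3|11)=+1; (−1)^{2·2·5}·(+1)^2·(+1)^2 = +1.
v=29: a=29^1·(≡6), b=29^2·(≡19) mod 29; (6|29)=+1, (19|29)=-1; (−1)^{1·2·14}·(+1)^2·(-1)^1 = -1.
v=2: v_2(a)=6, v_2(b)=6; units ≡ 3, 3 (mod 8); ε·ε+αω+βω = 1·1+6·1+6·1 ≡ 1  ⇒  (a,b)_2 = -1.
v=31: a=31^2·(≡20), b=31^3·(≡13) mod 31; (20|31)=+1, (13|31)=-1; (−1)^{2·3·15}·(+1)^3·(-1)^2 = +1.
v=7: a=7^-2·(≡3), b=7^-1·(≡3) mod 7; (3|7)=-1, (3|7)=-1; (−1)^{-2·-1·3}·(-1)^-1·(-1)^-2 = -1.
Ram(-29, -1085) = {2, 7, 29, ∞}; no ℚ_2-point on the conic.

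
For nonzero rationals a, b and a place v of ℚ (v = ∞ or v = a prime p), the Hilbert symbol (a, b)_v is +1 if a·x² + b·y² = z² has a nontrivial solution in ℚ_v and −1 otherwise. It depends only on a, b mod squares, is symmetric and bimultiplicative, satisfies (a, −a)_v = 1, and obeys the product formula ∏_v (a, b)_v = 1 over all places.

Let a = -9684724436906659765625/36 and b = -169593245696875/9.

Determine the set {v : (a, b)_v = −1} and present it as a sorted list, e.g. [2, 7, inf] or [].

Mod squares: a ≡ -161, b ≡ -715. Check v ∈ {∞, 2, 3, 5, 7, 11, 13, 23}.
v=23: a=23^3·(≡4), b=23^2·(≡19) mod 23; (4|23)=+1, (19|23)=-1; (−1)^{3·2·11}·(+1)^2·(-1)^3 = -1.
v=13: a=13^2·(≡7), b=13^1·(≡1) mod 13; (7|13)=-1, (1|13)=+1; (−1)^{2·1·6}·(-1)^1·(+1)^2 = -1.
v=2: v_2(a)=-2, v_2(b)=0; units ≡ 7, 5 (mod 8); ε·ε+αω+βω = 1·0+-2·1+0·0 ≡ 0  ⇒  (a,b)_2 = +1.
v=3: a=3^-2·(≡1), b=3^-2·(≡2) mod 3; (1|3)=+1, (2|3)=-1; (−1)^{-2·-2·1}·(+1)^-2·(-1)^-2 = +1.
v=∞: -161 < 0 and -715 < 0  ⇒  (a,b)_∞ = -1.
v=11: a=11^4·(≡1), b=11^5·(≡5) mod 11; (1|11)=+1, (5|11)=+1; (−1)^{4·5·5}·(+1)^5·(+1)^4 = +1.
v=5: a=5^8·(≡1), b=5^5·(≡3) mod 5; (1|5)=+1, (3|5)=-1; (−1)^{8·5·2}·(+1)^5·(-1)^8 = +1.
v=7: a=7^7·(≡5), b=7^2·(≡5) mod 7; (5|7)=-1, (5|7)=-1; (−1)^{7·2·3}·(-1)^2·(-1)^7 = -1.
|Ram(-161, -715)| = 4, even; anisotropic at {7, 13, 23, ∞}.

[7, 13, 23, inf]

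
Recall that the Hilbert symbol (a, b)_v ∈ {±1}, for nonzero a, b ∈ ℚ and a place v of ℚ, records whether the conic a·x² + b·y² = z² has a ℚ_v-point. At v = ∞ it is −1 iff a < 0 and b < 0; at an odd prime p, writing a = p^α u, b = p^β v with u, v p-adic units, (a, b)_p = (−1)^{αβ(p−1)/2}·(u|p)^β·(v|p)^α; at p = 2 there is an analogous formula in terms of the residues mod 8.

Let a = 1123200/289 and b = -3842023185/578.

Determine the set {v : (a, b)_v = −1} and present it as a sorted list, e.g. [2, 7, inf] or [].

[2, 5]

Mod squares: a ≡ 78, b ≡ -770. Check v ∈ {∞, 2, 3, 5, 7, 11, 13, 17}.
v=5: a=5^2·(≡2), b=5^1·(≡1) mod 5; (2|5)=-1, (1|5)=+1; (−1)^{2·1·2}·(-1)^1·(+1)^2 = -1.
v=13: a=13^1·(≡5), b=13^2·(≡9) mod 13; (5|13)=-1, (9|13)=+1; (−1)^{1·2·6}·(-1)^2·(+1)^1 = +1.
v=3: a=3^3·(≡2), b=3^10·(≡1) mod 3; (2|3)=-1, (1|3)=+1; (−1)^{3·10·1}·(-1)^10·(+1)^3 = +1.
v=7: a=7^0·(≡4), b=7^1·(≡1) mod 7; (4|7)=+1, (1|7)=+1; (−1)^{0·1·3}·(+1)^1·(+1)^0 = +1.
v=11: a=11^0·(≡4), b=11^1·(≡6) mod 11; (4|11)=+1, (6|11)=-1; (−1)^{0·1·5}·(+1)^1·(-1)^0 = +1.
v=2: v_2(a)=7, v_2(b)=-1; units ≡ 7, 7 (mod 8); ε·ε+αω+βω = 1·1+7·0+-1·0 ≡ 1  ⇒  (a,b)_2 = -1.
v=17: a=17^-2·(≡10), b=17^-2·(≡10) mod 17; (10|17)=-1, (10|17)=-1; (−1)^{-2·-2·8}·(-1)^-2·(-1)^-2 = +1.
v=∞: 78 > 0 and -770 < 0  ⇒  (a,b)_∞ = +1.
|Ram(78, -770)| = 2, even; anisotropic at {2, 5}.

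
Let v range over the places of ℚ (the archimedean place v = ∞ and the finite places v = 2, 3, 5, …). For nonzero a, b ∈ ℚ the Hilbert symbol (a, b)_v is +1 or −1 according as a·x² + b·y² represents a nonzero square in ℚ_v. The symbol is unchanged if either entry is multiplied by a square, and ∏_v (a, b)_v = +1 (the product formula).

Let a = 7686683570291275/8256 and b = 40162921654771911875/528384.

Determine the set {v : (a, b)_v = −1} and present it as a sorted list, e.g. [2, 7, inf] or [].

[2, 11]

Mod squares: a ≡ 4754811, b ≡ 993755499. Check v ∈ {∞, 2, 3, 5, 11, 19, 23, 29, 31, 41, 43}.
v=29: a=29^1·(≡28), b=29^1·(≡4) mod 29; (28|29)=+1, (4|29)=+1; (−1)^{1·1·14}·(+1)^1·(+1)^1 = +1.
v=43: a=43^-1·(≡10), b=43^-1·(≡33) mod 43; (10|43)=+1, (33|43)=-1; (−1)^{-1·-1·21}·(+1)^-1·(-1)^-1 = +1.
v=41: a=41^1·(≡23), b=41^1·(≡18) mod 41; (23|41)=+1, (18|41)=+1; (−1)^{1·1·20}·(+1)^1·(+1)^1 = +1.
v=∞: 4754811 > 0 and 993755499 > 0  ⇒  (a,b)_∞ = +1.
v=23: a=23^2·(≡15), b=23^2·(≡11) mod 23; (15|23)=-1, (11|23)=-1; (−1)^{2·2·11}·(-1)^2·(-1)^2 = +1.
v=2: v_2(a)=-6, v_2(b)=-12; units ≡ 3, 3 (mod 8); ε·ε+αω+βω = 1·1+-6·1+-12·1 ≡ 1  ⇒  (a,b)_2 = -1.
v=31: a=31^1·(≡30), b=31^1·(≡7) mod 31; (30|31)=-1, (7|31)=+1; (−1)^{1·1·15}·(-1)^1·(+1)^1 = +1.
v=5: a=5^2·(≡1), b=5^4·(≡1) mod 5; (1|5)=+1, (1|5)=+1; (−1)^{2·4·2}·(+1)^4·(+1)^2 = +1.
v=11: a=11^2·(≡7), b=11^3·(≡4) mod 11; (7|11)=-1, (4|11)=+1; (−1)^{2·3·5}·(-1)^3·(+1)^2 = -1.
v=19: a=19^4·(≡5), b=19^5·(≡1) mod 19; (5|19)=+1, (1|19)=+1; (−1)^{4·5·9}·(+1)^5·(+1)^4 = +1.
v=3: a=3^-1·(≡1), b=3^-1·(≡2) mod 3; (1|3)=+1, (2|3)=-1; (−1)^{-1·-1·1}·(+1)^-1·(-1)^-1 = +1.
(4754811, 993755499 / ℚ) ramifies at {2, 11}: a division algebra.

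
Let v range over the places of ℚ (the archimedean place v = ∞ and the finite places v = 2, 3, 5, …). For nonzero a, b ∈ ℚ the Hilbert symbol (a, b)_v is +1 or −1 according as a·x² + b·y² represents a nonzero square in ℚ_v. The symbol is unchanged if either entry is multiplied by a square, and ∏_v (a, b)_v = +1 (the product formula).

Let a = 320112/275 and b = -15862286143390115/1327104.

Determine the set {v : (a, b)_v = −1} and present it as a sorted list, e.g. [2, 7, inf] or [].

[5, 11, 13, 19]

(a, b) ≡ (2717, -24035) mod (ℚ^×)²; places V = {2, 3, 5, 11, 13, 19, 23, ∞}.
(a,b)_19: α=1, u≡10; β=3, v≡8 (mod 19); (10|19)=-1, (8|19)=-1; sign (−1)^1·-1^3·-1^1 = -1.
(a,b)_23: α=0, u≡2; β=3, v≡4 (mod 23); (2|23)=+1, (4|23)=+1; sign (−1)^0·+1^3·+1^0 = +1.
(a,b)_11: α=-1, u≡4; β=3, v≡9 (mod 11); (4|11)=+1, (9|11)=+1; sign (−1)^1·+1^3·+1^-1 = -1.
(a,b)_5: α=-2, u≡2; β=1, v≡3 (mod 5); (2|5)=-1, (3|5)=-1; sign (−1)^0·-1^1·-1^-2 = -1.
(a,b)_3: α=4, u≡2; β=-4, v≡1 (mod 3); (2|3)=-1, (1|3)=+1; sign (−1)^0·-1^-4·+1^4 = +1.
(a,b)_13: α=1, u≡1; β=4, v≡8 (mod 13); (1|13)=+1, (8|13)=-1; sign (−1)^0·+1^4·-1^1 = -1.
(a,b)_2: α=4, β=-14; u≡5, v≡5 (mod 8); ε(u)ε(v)=0·0, αω(v)=4·1, βω(u)=-14·1; sum ≡ 0  ⇒  +1.
(a,b)_∞: sgn(2717)=+, sgn(-24035)=−, so +1.
Ram(2717, -24035) = {5, 11, 13, 19}; no ℚ_5-point on the conic.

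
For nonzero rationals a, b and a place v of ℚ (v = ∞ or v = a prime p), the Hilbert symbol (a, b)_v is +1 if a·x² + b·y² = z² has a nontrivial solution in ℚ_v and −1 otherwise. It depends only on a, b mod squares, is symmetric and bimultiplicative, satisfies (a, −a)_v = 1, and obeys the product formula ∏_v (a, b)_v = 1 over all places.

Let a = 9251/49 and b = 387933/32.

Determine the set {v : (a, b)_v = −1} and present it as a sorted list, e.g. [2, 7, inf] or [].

[2, 3, 13, 29]

(a, b) ≡ (11, 15834) mod (ℚ^×)²; places V = {2, 3, 7, 11, 13, 29, ∞}.
(a,b)_11: α=1, u≡1; β=0, v≡4 (mod 11); (1|11)=+1, (4|11)=+1; sign (−1)^0·+1^0·+1^1 = +1.
(a,b)_29: α=2, u≡2; β=1, v≡22 (mod 29); (2|29)=-1, (22|29)=+1; sign (−1)^0·-1^1·+1^2 = -1.
(a,b)_7: α=-2, u≡4; β=3, v≡1 (mod 7); (4|7)=+1, (1|7)=+1; sign (−1)^0·+1^3·+1^-2 = +1.
(a,b)_∞: sgn(11)=+, sgn(15834)=+, so +1.
(a,b)_2: α=0, β=-5; u≡3, v≡5 (mod 8); ε(u)ε(v)=1·0, αω(v)=0·1, βω(u)=-5·1; sum ≡ 1  ⇒  -1.
(a,b)_13: α=0, u≡6; β=1, v≡1 (mod 13); (6|13)=-1, (1|13)=+1; sign (−1)^0·-1^1·+1^0 = -1.
(a,b)_3: α=0, u≡2; β=1, v≡1 (mod 3); (2|3)=-1, (1|3)=+1; sign (−1)^0·-1^1·+1^0 = -1.
Ram(11, 15834) = {2, 3, 13, 29}; no ℚ_2-point on the conic.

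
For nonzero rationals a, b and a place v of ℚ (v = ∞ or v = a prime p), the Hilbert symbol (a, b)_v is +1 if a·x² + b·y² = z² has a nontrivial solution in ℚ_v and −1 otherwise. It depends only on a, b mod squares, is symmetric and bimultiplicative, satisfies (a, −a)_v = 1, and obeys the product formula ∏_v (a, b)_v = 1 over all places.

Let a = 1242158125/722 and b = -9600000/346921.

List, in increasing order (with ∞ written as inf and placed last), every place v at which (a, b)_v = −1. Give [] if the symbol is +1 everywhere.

Mod squares: a ≡ 26, b ≡ -15. Check v ∈ {∞, 2, 3, 5, 13, 17, 19, 23, 31}.
v=5: a=5^4·(≡4), b=5^5·(≡3) mod 5; (4|5)=+1, (3|5)=-1; (−1)^{4·5·2}·(+1)^5·(-1)^4 = +1.
v=19: a=19^-2·(≡4), b=19^-2·(≡17) mod 19; (4|19)=+1, (17|19)=+1; (−1)^{-2·-2·9}·(+1)^-2·(+1)^-2 = +1.
v=3: a=3^0·(≡2), b=3^1·(≡1) mod 3; (2|3)=-1, (1|3)=+1; (−1)^{0·1·1}·(-1)^1·(+1)^0 = -1.
v=31: a=31^0·(≡17), b=31^-2·(≡4) mod 31; (17|31)=-1, (4|31)=+1; (−1)^{0·-2·15}·(-1)^-2·(+1)^0 = +1.
v=17: a=17^2·(≡4), b=17^0·(≡1) mod 17; (4|17)=+1, (1|17)=+1; (−1)^{2·0·8}·(+1)^0·(+1)^2 = +1.
v=13: a=13^1·(≡2), b=13^0·(≡2) mod 13; (2|13)=-1, (2|13)=-1; (−1)^{1·0·6}·(-1)^0·(-1)^1 = -1.
v=23: a=23^2·(≡1), b=23^0·(≡9) mod 23; (1|23)=+1, (9|23)=+1; (−1)^{2·0·11}·(+1)^0·(+1)^2 = +1.
v=∞: 26 > 0 and -15 < 0  ⇒  (a,b)_∞ = +1.
v=2: v_2(a)=-1, v_2(b)=10; units ≡ 5, 1 (mod 8); ε·ε+αω+βω = 0·0+-1·0+10·1 ≡ 0  ⇒  (a,b)_2 = +1.
|Ram(26, -15)| = 2, even; anisotropic at {3, 13}.

[3, 13]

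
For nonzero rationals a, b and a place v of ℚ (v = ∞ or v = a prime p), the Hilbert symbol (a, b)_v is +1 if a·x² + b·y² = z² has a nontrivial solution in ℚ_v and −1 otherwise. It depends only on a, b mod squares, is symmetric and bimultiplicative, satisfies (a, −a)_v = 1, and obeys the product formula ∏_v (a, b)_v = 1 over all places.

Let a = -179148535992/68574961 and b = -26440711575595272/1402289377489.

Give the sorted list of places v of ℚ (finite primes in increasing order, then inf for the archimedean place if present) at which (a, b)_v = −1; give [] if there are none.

[31, inf]

(a, b) ≡ (-62, -2) mod (ℚ^×)²; places V = {2, 3, 7, 11, 13, 17, 23, 31, ∞}.
(a,b)_7: α=-4, u≡1; β=-4, v≡5 (mod 7); (1|7)=+1, (5|7)=-1; sign (−1)^0·+1^-4·-1^-4 = +1.
(a,b)_11: α=0, u≡9; β=-2, v≡9 (mod 11); (9|11)=+1, (9|11)=+1; sign (−1)^0·+1^-2·+1^0 = +1.
(a,b)_2: α=3, β=3; u≡1, v≡7 (mod 8); ε(u)ε(v)=0·1, αω(v)=3·0, βω(u)=3·0; sum ≡ 0  ⇒  +1.
(a,b)_3: α=2, u≡1; β=4, v≡1 (mod 3); (1|3)=+1, (1|3)=+1; sign (−1)^0·+1^4·+1^2 = +1.
(a,b)_31: α=3, u≡15; β=4, v≡29 (mod 31); (15|31)=-1, (29|31)=-1; sign (−1)^0·-1^4·-1^3 = -1.
(a,b)_17: α=4, u≡10; β=4, v≡15 (mod 17); (10|17)=-1, (15|17)=+1; sign (−1)^0·-1^4·+1^4 = +1.
(a,b)_13: α=-4, u≡9; β=-6, v≡11 (mod 13); (9|13)=+1, (11|13)=-1; sign (−1)^0·+1^-6·-1^-4 = +1.
(a,b)_∞: sgn(-62)=−, sgn(-2)=−, so -1.
(a,b)_23: α=0, u≡17; β=2, v≡14 (mod 23); (17|23)=-1, (14|23)=-1; sign (−1)^0·-1^2·-1^0 = +1.
(-62, -2 / ℚ) ramifies at {31, ∞}: a division algebra.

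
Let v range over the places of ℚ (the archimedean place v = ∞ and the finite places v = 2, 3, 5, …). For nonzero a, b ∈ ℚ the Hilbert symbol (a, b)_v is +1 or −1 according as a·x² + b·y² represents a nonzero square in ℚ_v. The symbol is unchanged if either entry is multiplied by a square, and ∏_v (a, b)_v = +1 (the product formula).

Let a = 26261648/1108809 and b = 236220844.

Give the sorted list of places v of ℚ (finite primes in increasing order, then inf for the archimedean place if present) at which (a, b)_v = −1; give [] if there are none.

[41, 43]

Mod squares: a ≡ 33497, b ≡ 19. Check v ∈ {∞, 2, 3, 7, 13, 19, 41, 43}.
v=19: a=19^1·(≡8), b=19^1·(≡7) mod 19; (8|19)=-1, (7|19)=+1; (−1)^{1·1·9}·(-1)^1·(+1)^1 = +1.
v=∞: 33497 > 0 and 19 > 0  ⇒  (a,b)_∞ = +1.
v=7: a=7^2·(≡2), b=7^0·(≡6) mod 7; (2|7)=+1, (6|7)=-1; (−1)^{2·0·3}·(+1)^0·(-1)^2 = +1.
v=41: a=41^1·(≡38), b=41^2·(≡17) mod 41; (38|41)=-1, (17|41)=-1; (−1)^{1·2·20}·(-1)^2·(-1)^1 = -1.
v=13: a=13^-2·(≡4), b=13^0·(≡2) mod 13; (4|13)=+1, (2|13)=-1; (−1)^{-2·0·6}·(+1)^0·(-1)^-2 = +1.
v=2: v_2(a)=4, v_2(b)=2; units ≡ 1, 3 (mod 8); ε·ε+αω+βω = 0·1+4·1+2·0 ≡ 0  ⇒  (a,b)_2 = +1.
v=3: a=3^-8·(≡2), b=3^0·(≡1) mod 3; (2|3)=-1, (1|3)=+1; (−1)^{-8·0·1}·(-1)^0·(+1)^-8 = +1.
v=43: a=43^1·(≡28), b=43^2·(≡3) mod 43; (28|43)=-1, (3|43)=-1; (−1)^{1·2·21}·(-1)^2·(-1)^1 = -1.
Ram(33497, 19) = {41, 43}; no ℚ_41-point on the conic.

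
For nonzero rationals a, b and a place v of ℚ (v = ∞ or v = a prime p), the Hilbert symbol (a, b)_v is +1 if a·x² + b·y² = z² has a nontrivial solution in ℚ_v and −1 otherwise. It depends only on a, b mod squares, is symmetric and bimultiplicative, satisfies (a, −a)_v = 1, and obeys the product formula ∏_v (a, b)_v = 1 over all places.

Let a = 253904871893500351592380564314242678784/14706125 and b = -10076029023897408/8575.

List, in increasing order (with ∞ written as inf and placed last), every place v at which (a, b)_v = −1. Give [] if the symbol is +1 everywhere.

[3, 13, 17, 19]

(a, b) ≡ (230945, -51051) mod (ℚ^×)²; places V = {2, 3, 5, 7, 11, 13, 17, 19, 37, 43, ∞}.
(a,b)_37: α=4, u≡26; β=2, v≡26 (mod 37); (26|37)=+1, (26|37)=+1; sign (−1)^0·+1^2·+1^4 = +1.
(a,b)_13: α=3, u≡8; β=1, v≡10 (mod 13); (8|13)=-1, (10|13)=+1; sign (−1)^0·-1^1·+1^3 = -1.
(a,b)_19: α=9, u≡18; β=4, v≡15 (mod 19); (18|19)=-1, (15|19)=-1; sign (−1)^0·-1^4·-1^9 = -1.
(a,b)_7: α=-6, u≡1; β=-3, v≡4 (mod 7); (1|7)=+1, (4|7)=+1; sign (−1)^0·+1^-3·+1^-6 = +1.
(a,b)_∞: sgn(230945)=+, sgn(-51051)=−, so +1.
(a,b)_3: α=2, u≡2; β=1, v≡2 (mod 3); (2|3)=-1, (2|3)=-1; sign (−1)^0·-1^1·-1^2 = -1.
(a,b)_17: α=1, u≡8; β=1, v≡5 (mod 17); (8|17)=+1, (5|17)=-1; sign (−1)^0·+1^1·-1^1 = -1.
(a,b)_5: α=-3, u≡1; β=-2, v≡4 (mod 5); (1|5)=+1, (4|5)=+1; sign (−1)^0·+1^-2·+1^-3 = +1.
(a,b)_43: α=2, u≡17; β=0, v≡2 (mod 43); (17|43)=+1, (2|43)=-1; sign (−1)^0·+1^0·-1^2 = +1.
(a,b)_2: α=22, β=6; u≡1, v≡5 (mod 8); ε(u)ε(v)=0·0, αω(v)=22·1, βω(u)=6·0; sum ≡ 0  ⇒  +1.
(a,b)_11: α=5, u≡2; β=3, v≡9 (mod 11); (2|11)=-1, (9|11)=+1; sign (−1)^1·-1^3·+1^5 = +1.
|Ram(230945, -51051)| = 4, even; anisotropic at {3, 13, 17, 19}.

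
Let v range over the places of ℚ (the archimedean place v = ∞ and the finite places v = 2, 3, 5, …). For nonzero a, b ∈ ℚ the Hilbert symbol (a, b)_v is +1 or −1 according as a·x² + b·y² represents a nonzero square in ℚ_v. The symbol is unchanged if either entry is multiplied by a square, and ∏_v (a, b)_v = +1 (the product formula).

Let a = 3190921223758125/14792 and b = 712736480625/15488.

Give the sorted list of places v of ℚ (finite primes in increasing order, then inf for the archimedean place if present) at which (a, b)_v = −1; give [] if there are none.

(a, b) ≡ (364746, 9858) mod (ℚ^×)²; places V = {2, 3, 5, 11, 13, 31, 37, 43, 53, ∞}.
(a,b)_2: α=-3, β=-7; u≡5, v≡1 (mod 8); ε(u)ε(v)=0·0, αω(v)=-3·0, βω(u)=-7·1; sum ≡ 1  ⇒  -1.
(a,b)_11: α=2, u≡2; β=-2, v≡10 (mod 11); (2|11)=-1, (10|11)=-1; sign (−1)^0·-1^-2·-1^2 = +1.
(a,b)_53: α=1, u≡45; β=1, v≡14 (mod 53); (45|53)=-1, (14|53)=-1; sign (−1)^0·-1^1·-1^1 = +1.
(a,b)_3: α=1, u≡1; β=1, v≡1 (mod 3); (1|3)=+1, (1|3)=+1; sign (−1)^1·+1^1·+1^1 = -1.
(a,b)_43: α=-2, u≡29; β=0, v≡23 (mod 43); (29|43)=-1, (23|43)=+1; sign (−1)^0·-1^0·+1^-2 = +1.
(a,b)_37: α=3, u≡26; β=2, v≡30 (mod 37); (26|37)=+1, (30|37)=+1; sign (−1)^0·+1^2·+1^3 = +1.
(a,b)_5: α=4, u≡4; β=4, v≡3 (mod 5); (4|5)=+1, (3|5)=-1; sign (−1)^0·+1^4·-1^4 = +1.
(a,b)_13: α=2, u≡6; β=2, v≡12 (mod 13); (6|13)=-1, (12|13)=+1; sign (−1)^0·-1^2·+1^2 = +1.
(a,b)_31: α=1, u≡13; β=1, v≡28 (mod 31); (13|31)=-1, (28|31)=+1; sign (−1)^1·-1^1·+1^1 = +1.
(a,b)_∞: sgn(364746)=+, sgn(9858)=+, so +1.
(364746, 9858 / ℚ) ramifies at {2, 3}: a division algebra.

[2, 3]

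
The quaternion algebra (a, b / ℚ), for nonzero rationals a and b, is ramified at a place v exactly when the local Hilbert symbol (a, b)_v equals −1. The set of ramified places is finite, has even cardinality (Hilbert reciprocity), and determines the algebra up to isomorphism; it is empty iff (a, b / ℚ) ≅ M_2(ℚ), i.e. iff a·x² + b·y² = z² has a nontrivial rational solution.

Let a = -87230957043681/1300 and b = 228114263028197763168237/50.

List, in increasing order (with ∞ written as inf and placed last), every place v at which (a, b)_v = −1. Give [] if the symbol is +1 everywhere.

[2, 11, 23, 37]

Mod squares: a ≡ -26013, b ≡ 15466. Check v ∈ {∞, 2, 3, 5, 11, 13, 19, 23, 29, 37}.
v=∞: -26013 < 0 and 15466 > 0  ⇒  (a,b)_∞ = +1.
v=3: a=3^7·(≡2), b=3^8·(≡1) mod 3; (2|3)=-1, (1|3)=+1; (−1)^{7·8·1}·(-1)^8·(+1)^7 = +1.
v=37: a=37^2·(≡35), b=37^3·(≡36) mod 37; (35|37)=-1, (36|37)=+1; (−1)^{2·3·18}·(-1)^3·(+1)^2 = -1.
v=13: a=13^-1·(≡12), b=13^2·(≡4) mod 13; (12|13)=+1, (4|13)=+1; (−1)^{-1·2·6}·(+1)^2·(+1)^-1 = +1.
v=5: a=5^-2·(≡2), b=5^-2·(≡1) mod 5; (2|5)=-1, (1|5)=+1; (−1)^{-2·-2·2}·(-1)^-2·(+1)^-2 = +1.
v=19: a=19^2·(≡6), b=19^3·(≡4) mod 19; (6|19)=+1, (4|19)=+1; (−1)^{2·3·9}·(+1)^3·(+1)^2 = +1.
v=23: a=23^1·(≡21), b=23^2·(≡19) mod 23; (21|23)=-1, (19|23)=-1; (−1)^{1·2·11}·(-1)^2·(-1)^1 = -1.
v=29: a=29^1·(≡10), b=29^2·(≡28) mod 29; (10|29)=-1, (28|29)=+1; (−1)^{1·2·14}·(-1)^2·(+1)^1 = +1.
v=11: a=11^2·(≡7), b=11^3·(≡9) mod 11; (7|11)=-1, (9|11)=+1; (−1)^{2·3·5}·(-1)^3·(+1)^2 = -1.
v=2: v_2(a)=-2, v_2(b)=-1; units ≡ 3, 5 (mod 8); ε·ε+αω+βω = 1·0+-2·1+-1·1 ≡ 1  ⇒  (a,b)_2 = -1.
(-26013, 15466 / ℚ) ramifies at {2, 11, 23, 37}: a division algebra.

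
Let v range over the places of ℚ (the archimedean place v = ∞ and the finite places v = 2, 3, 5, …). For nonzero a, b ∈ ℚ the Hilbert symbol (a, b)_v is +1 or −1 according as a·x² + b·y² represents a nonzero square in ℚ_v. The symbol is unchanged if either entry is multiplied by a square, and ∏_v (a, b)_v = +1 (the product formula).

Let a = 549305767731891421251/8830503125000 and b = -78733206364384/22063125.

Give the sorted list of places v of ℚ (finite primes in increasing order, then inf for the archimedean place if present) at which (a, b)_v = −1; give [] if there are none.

[11, 29]

(a, b) ≡ (4278, -9552774) mod (ℚ^×)²; places V = {2, 3, 5, 7, 11, 13, 23, 29, 31, 41, ∞}.
(a,b)_29: α=2, u≡14; β=1, v≡25 (mod 29); (14|29)=-1, (25|29)=+1; sign (−1)^0·-1^1·+1^2 = -1.
(a,b)_11: α=4, u≡8; β=3, v≡3 (mod 11); (8|11)=-1, (3|11)=+1; sign (−1)^0·-1^3·+1^4 = -1.
(a,b)_5: α=-8, u≡2; β=-4, v≡1 (mod 5); (2|5)=-1, (1|5)=+1; sign (−1)^0·-1^-4·+1^-8 = +1.
(a,b)_23: α=5, u≡12; β=3, v≡19 (mod 23); (12|23)=+1, (19|23)=-1; sign (−1)^1·+1^3·-1^5 = +1.
(a,b)_31: α=1, u≡20; β=1, v≡21 (mod 31); (20|31)=+1, (21|31)=-1; sign (−1)^1·+1^1·-1^1 = +1.
(a,b)_41: α=-4, u≡27; β=-2, v≡5 (mod 41); (27|41)=-1, (5|41)=+1; sign (−1)^0·-1^-2·+1^-4 = +1.
(a,b)_2: α=-3, β=5; u≡3, v≡5 (mod 8); ε(u)ε(v)=1·0, αω(v)=-3·1, βω(u)=5·1; sum ≡ 0  ⇒  +1.
(a,b)_13: α=2, u≡4; β=2, v≡10 (mod 13); (4|13)=+1, (10|13)=+1; sign (−1)^0·+1^2·+1^2 = +1.
(a,b)_∞: sgn(4278)=+, sgn(-9552774)=−, so +1.
(a,b)_3: α=3, u≡1; β=-1, v≡2 (mod 3); (1|3)=+1, (2|3)=-1; sign (−1)^1·+1^-1·-1^3 = +1.
(a,b)_7: α=2, u≡2; β=-1, v≡5 (mod 7); (2|7)=+1, (5|7)=-1; sign (−1)^0·+1^-1·-1^2 = +1.
Ram(4278, -9552774) = {11, 29}; no ℚ_11-point on the conic.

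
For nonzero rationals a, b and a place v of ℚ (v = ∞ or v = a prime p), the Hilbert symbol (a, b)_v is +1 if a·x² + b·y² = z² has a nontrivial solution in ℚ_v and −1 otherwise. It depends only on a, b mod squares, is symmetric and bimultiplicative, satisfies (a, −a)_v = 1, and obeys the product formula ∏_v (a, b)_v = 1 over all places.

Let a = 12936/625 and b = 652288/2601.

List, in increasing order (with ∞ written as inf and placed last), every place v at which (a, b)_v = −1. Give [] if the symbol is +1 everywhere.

[2, 11]

(a, b) ≡ (66, 13) mod (ℚ^×)²; places V = {2, 3, 5, 7, 11, 13, 17, ∞}.
(a,b)_3: α=1, u≡1; β=-2, v≡1 (mod 3); (1|3)=+1, (1|3)=+1; sign (−1)^0·+1^-2·+1^1 = +1.
(a,b)_11: α=1, u≡6; β=0, v≡2 (mod 11); (6|11)=-1, (2|11)=-1; sign (−1)^0·-1^0·-1^1 = -1.
(a,b)_∞: sgn(66)=+, sgn(13)=+, so +1.
(a,b)_2: α=3, β=10; u≡1, v≡5 (mod 8); ε(u)ε(v)=0·0, αω(v)=3·1, βω(u)=10·0; sum ≡ 1  ⇒  -1.
(a,b)_7: α=2, u≡6; β=2, v≡3 (mod 7); (6|7)=-1, (3|7)=-1; sign (−1)^0·-1^2·-1^2 = +1.
(a,b)_5: α=-4, u≡1; β=0, v≡3 (mod 5); (1|5)=+1, (3|5)=-1; sign (−1)^0·+1^0·-1^-4 = +1.
(a,b)_17: α=0, u≡13; β=-2, v≡13 (mod 17); (13|17)=+1, (13|17)=+1; sign (−1)^0·+1^-2·+1^0 = +1.
(a,b)_13: α=0, u≡1; β=1, v≡9 (mod 13); (1|13)=+1, (9|13)=+1; sign (−1)^0·+1^1·+1^0 = +1.
Ram(66, 13) = {2, 11}; no ℚ_2-point on the conic.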